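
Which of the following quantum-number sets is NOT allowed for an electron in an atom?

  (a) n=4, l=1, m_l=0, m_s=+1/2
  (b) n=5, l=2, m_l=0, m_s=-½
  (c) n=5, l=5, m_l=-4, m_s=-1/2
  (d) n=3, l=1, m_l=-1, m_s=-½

(c)

(c) has l = 5 ≥ n = 5, violating 0 ≤ l ≤ n−1.
The remaining sets (a), (b), (d) satisfy all four rules.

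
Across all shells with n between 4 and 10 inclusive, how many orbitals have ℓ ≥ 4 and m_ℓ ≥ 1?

119

Work shell by shell — for each n, count the (ℓ, m_ℓ) pairs that satisfy ℓ ≥ 4 and m_ℓ ≥ 1:
n=5 → 4; n=6 → 9; n=7 → 15; n=8 → 22; n=9 → 30; n=10 → 39.
Total orbitals: 4 + 9 + 15 + 22 + 30 + 39 = 119.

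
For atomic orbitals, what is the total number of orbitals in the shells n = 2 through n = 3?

13

Shell n has n² orbitals: 2²=4 + 3²=9 = 13 orbitals.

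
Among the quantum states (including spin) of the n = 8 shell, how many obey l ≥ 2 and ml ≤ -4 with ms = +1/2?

Go through l = 0, …, 7 (the values permitted for n = 8).
The (l, ml) pairs meeting l ≥ 2 and ml ≤ -4 give: l=4 → 1; l=5 → 2; l=6 → 3; l=7 → 4.
Orbitals: 1 + 2 + 3 + 4 = 10. With ms fixed to a single value there is one state per orbital, giving 10 states.

10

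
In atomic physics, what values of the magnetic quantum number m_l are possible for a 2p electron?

The 2p subshell has l = 1, and m_l takes every integer from −l to +l. With l = 1 that gives the 3 values -1, 0, 1.

-1, 0, 1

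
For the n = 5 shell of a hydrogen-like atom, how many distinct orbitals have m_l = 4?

Go through l = 0, …, 4 (the values permitted for n = 5).
The (l, m_l) pairs meeting m_l = 4 give: l=4 → 1.
Total orbitals: 1.

1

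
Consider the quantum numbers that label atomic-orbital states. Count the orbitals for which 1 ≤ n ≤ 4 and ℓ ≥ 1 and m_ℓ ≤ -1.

10

Work shell by shell — for each n, count the (ℓ, m_ℓ) pairs that satisfy ℓ ≥ 1 and m_ℓ ≤ -1:
n=2 → 1; n=3 → 3; n=4 → 6.
Total orbitals: 1 + 3 + 6 = 10.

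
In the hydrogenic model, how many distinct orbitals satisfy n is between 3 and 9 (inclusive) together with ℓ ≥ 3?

For each n in the range, tally the orbitals obeying ℓ ≥ 3:
n=4 → 7; n=5 → 16; n=6 → 27; n=7 → 40; n=8 → 55; n=9 → 72.
Total orbitals: 7 + 16 + 27 + 40 + 55 + 72 = 217.

217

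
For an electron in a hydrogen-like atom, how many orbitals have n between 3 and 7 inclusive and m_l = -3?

10

Per-shell orbital counts meeting the constraint:
n=4 → 1; n=5 → 2; n=6 → 3; n=7 → 4.
Total orbitals: 1 + 2 + 3 + 4 = 10.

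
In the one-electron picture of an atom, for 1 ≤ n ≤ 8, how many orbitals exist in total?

Total orbitals = 1² + 2² + 3² + 4² + 5² + 6² + 7² + 8² = 204.

204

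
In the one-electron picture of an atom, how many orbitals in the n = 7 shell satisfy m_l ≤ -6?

For n = 7, l ranges over 0 … 6.
The (l, m_l) pairs meeting m_l ≤ -6 give: l=6 → 1.
Total orbitals: 1.

1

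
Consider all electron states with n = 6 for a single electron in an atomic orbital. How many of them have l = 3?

For n = 6, l ranges over 0 … 5.
Orbitals with l = 3, by l: l=3 → 7.
Orbitals: 7. Each orbital carries two spin states, so 7 × 2 = 14 states.

14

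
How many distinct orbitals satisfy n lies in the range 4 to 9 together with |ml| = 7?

6

Count contributing orbitals for each principal shell:
n=8 → 2; n=9 → 4.
Total orbitals: 2 + 4 = 6.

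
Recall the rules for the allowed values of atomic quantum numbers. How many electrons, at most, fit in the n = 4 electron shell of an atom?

A shell holds 2n² electrons: 2 × 4² = 2 × 16 = 32.

32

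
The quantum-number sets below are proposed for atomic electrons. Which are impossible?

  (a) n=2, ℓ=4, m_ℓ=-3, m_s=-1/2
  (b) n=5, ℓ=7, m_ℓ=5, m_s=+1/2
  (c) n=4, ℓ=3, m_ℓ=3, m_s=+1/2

(a) has ℓ = 4 ≥ n = 2, violating 0 ≤ ℓ ≤ n−1.
(b) has ℓ = 7 ≥ n = 5, violating 0 ≤ ℓ ≤ n−1.
The remaining set (c) satisfies all four rules.

(a) and (b)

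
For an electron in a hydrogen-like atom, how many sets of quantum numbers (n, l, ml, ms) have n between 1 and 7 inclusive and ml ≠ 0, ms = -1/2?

Treat each shell separately and count matching orbitals:
n=2 → 2; n=3 → 6; n=4 → 12; n=5 → 20; n=6 → 30; n=7 → 42.
Orbitals: 2 + 6 + 12 + 20 + 30 + 42 = 112. With ms fixed to -1/2 there is one state per orbital, so 112 states.

112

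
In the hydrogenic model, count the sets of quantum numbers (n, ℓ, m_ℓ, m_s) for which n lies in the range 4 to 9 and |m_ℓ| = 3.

84

For each n in the range, tally the orbitals obeying |m_ℓ| = 3:
n=4 → 2; n=5 → 4; n=6 → 6; n=7 → 8; n=8 → 10; n=9 → 12.
Orbitals: 2 + 4 + 6 + 8 + 10 + 12 = 42. Including both spin states (m_s = ±1/2) gives 2 × 42 = 84 states.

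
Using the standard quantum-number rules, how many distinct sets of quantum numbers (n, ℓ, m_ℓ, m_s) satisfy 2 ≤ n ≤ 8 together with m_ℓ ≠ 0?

336

Per-shell orbital counts meeting the constraint:
n=2 → 2; n=3 → 6; n=4 → 12; n=5 → 20; n=6 → 30; n=7 → 42; n=8 → 56.
Orbitals: 2 + 6 + 12 + 20 + 30 + 42 + 56 = 168. Including both spin states (m_s = ±1/2) gives 2 × 168 = 336 states.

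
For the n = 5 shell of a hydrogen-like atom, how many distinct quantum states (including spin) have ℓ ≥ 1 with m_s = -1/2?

The (ℓ, m_ℓ) pairs meeting ℓ ≥ 1 give: ℓ=1 → 3; ℓ=2 → 5; ℓ=3 → 7; ℓ=4 → 9.
Orbitals: 3 + 5 + 7 + 9 = 24. With m_s fixed to a single value there is one state per orbital, giving 24 states.

24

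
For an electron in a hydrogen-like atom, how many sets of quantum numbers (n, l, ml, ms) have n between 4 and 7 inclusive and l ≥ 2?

220

For each n in the range, tally the orbitals obeying l ≥ 2:
n=4 → 12; n=5 → 21; n=6 → 32; n=7 → 45.
Orbitals: 12 + 21 + 32 + 45 = 110. Including both spin states (ms = ±1/2) gives 2 × 110 = 220 states.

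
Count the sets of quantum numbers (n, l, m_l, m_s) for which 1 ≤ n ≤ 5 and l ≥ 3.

Treat each shell separately and count matching orbitals:
n=4 → 7; n=5 → 16.
Orbitals: 7 + 16 = 23. Including both spin states (m_s = ±1/2) gives 2 × 23 = 46 states.

46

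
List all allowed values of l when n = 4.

0, 1, 2, 3

l is an integer with 0 ≤ l ≤ n−1, so for n = 4: l = 0, 1, 2, 3.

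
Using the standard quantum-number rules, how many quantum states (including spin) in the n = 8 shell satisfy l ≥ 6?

56

Per l-value: l=6 → 13; l=7 → 15.
Orbitals: 13 + 15 = 28. Each orbital carries two spin states, so 28 × 2 = 56 states.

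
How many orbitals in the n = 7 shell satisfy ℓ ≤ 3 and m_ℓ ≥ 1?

6

With n = 7 the allowed ℓ are 0, 1, …, 6.
The (ℓ, m_ℓ) pairs meeting ℓ ≤ 3 and m_ℓ ≥ 1 give: ℓ=1 → 1; ℓ=2 → 2; ℓ=3 → 3.
Total orbitals: 1 + 2 + 3 = 6.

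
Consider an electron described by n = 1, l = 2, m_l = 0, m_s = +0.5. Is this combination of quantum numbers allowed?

The orbital quantum number must satisfy 0 ≤ l ≤ n−1. With n = 1 the allowed l values are 0, so l = 2 is out of range.

Not allowed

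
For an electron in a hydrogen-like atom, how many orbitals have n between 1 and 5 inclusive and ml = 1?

Work shell by shell — for each n, count the (l, ml) pairs that satisfy ml = 1:
n=2 → 1; n=3 → 2; n=4 → 3; n=5 → 4.
Total orbitals: 1 + 2 + 3 + 4 = 10.

10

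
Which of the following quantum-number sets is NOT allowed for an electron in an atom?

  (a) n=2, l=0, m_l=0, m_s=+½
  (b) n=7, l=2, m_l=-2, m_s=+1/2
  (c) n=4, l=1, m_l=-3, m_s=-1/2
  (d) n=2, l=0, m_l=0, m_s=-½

(c) has |m_l| = 3 > l = 1, violating −l ≤ m_l ≤ l.
The remaining sets (a), (b), (d) satisfy all four rules.

(c)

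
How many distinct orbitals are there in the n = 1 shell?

1

The n = 1 shell contains n² = 1² = 1 orbital.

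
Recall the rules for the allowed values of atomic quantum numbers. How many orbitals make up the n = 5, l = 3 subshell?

A subshell has 2l+1 orbitals; with l = 3, that's 7.

7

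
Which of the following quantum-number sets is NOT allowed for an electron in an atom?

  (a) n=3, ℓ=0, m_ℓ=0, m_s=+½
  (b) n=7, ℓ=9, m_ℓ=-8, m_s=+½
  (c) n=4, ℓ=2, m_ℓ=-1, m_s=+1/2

(b)

(b) has ℓ = 9 ≥ n = 7, violating 0 ≤ ℓ ≤ n−1.
The remaining sets (a), (c) satisfy all four rules.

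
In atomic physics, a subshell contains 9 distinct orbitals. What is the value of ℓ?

ℓ = 4

2ℓ+1 = 9 gives ℓ = 4.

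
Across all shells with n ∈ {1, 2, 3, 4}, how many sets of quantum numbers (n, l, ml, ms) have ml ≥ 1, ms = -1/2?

10

Per-shell orbital counts meeting the constraint:
n=2 → 1; n=3 → 3; n=4 → 6.
Orbitals: 1 + 3 + 6 = 10. With ms fixed to -1/2 there is one state per orbital, so 10 states.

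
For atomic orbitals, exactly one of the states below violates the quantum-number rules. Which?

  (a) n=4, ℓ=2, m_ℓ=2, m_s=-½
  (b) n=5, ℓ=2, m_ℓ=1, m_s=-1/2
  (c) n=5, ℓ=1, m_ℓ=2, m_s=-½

(c)

(c) has |m_ℓ| = 2 > ℓ = 1, violating −ℓ ≤ m_ℓ ≤ ℓ.
The remaining sets (a), (b) satisfy all four rules.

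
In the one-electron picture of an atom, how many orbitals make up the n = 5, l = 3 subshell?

7

A subshell has 2l+1 orbitals; with l = 3, that's 7.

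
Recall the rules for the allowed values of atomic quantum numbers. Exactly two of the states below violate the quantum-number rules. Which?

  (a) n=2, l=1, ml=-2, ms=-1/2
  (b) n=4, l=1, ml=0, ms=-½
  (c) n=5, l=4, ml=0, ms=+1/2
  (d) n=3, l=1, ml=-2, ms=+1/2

(a) has |ml| = 2 > l = 1, violating −l ≤ ml ≤ l.
(d) has |ml| = 2 > l = 1, violating −l ≤ ml ≤ l.
The remaining sets (b), (c) satisfy all four rules.

(a) and (d)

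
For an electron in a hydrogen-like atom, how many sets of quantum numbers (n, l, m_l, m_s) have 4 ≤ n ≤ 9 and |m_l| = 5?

For each n in the range, tally the orbitals obeying |m_l| = 5:
n=6 → 2; n=7 → 4; n=8 → 6; n=9 → 8.
Orbitals: 2 + 4 + 6 + 8 = 20. Including both spin states (m_s = ±1/2) gives 2 × 20 = 40 states.

40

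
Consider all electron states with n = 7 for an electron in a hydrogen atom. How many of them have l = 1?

6

With n = 7 the allowed l are 0, 1, …, 6.
Per l-value: l=1 → 3.
Orbitals: 3. Each orbital carries two spin states, so 3 × 2 = 6 states.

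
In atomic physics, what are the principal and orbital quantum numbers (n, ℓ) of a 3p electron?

The leading integer gives n = 3; the letter 'p' means ℓ = 1.

n = 3, ℓ = 1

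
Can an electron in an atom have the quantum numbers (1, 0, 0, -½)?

n = 1 is a positive integer. l = 0 satisfies 0 ≤ l ≤ n−1 = 0. ml = 0 lies in the range −l … +l (here 0). ms = -1/2 is one of ±1/2.
All four constraints are satisfied.

Yes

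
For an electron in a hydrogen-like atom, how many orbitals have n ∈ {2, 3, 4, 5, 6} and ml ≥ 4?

4

Treat each shell separately and count matching orbitals:
n=5 → 1; n=6 → 3.
Total orbitals: 1 + 3 = 4.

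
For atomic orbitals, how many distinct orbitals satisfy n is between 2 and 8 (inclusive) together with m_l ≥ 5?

10

Count contributing orbitals for each principal shell:
n=6 → 1; n=7 → 3; n=8 → 6.
Total orbitals: 1 + 3 + 6 = 10.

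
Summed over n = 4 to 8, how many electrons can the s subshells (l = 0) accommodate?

An s subshell (l = 0) exists for every n ≥ 1, so shells n = 4, 5, 6, 7, 8 each contribute one — 5 subshells.
Since each s subshell holds 2(2·0+1) = 2 electrons, the total is 5 × 2 = 10.

10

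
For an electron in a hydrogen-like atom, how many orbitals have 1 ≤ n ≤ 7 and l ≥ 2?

115

For each n in the range, tally the orbitals obeying l ≥ 2:
n=3 → 5; n=4 → 12; n=5 → 21; n=6 → 32; n=7 → 45.
Total orbitals: 5 + 12 + 21 + 32 + 45 = 115.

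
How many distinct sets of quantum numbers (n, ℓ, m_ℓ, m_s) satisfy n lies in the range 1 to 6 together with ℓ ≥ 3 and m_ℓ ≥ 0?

56

Go shell by shell, enumerating (ℓ, m_ℓ) with ℓ ≥ 3 and m_ℓ ≥ 0:
n=4 → 4; n=5 → 9; n=6 → 15.
Orbitals: 4 + 9 + 15 = 28. Including both spin states (m_s = ±1/2) gives 2 × 28 = 56 states.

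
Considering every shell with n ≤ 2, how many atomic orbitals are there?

Total orbitals = 1² + 2² = 5.

5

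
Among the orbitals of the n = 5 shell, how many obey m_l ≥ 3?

The (l, m_l) pairs meeting m_l ≥ 3 give: l=3 → 1; l=4 → 2.
Total orbitals: 1 + 2 = 3.

3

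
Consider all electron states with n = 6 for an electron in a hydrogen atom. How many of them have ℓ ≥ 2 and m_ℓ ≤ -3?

12

With n = 6 the allowed ℓ are 0, 1, …, 5.
Orbitals with ℓ ≥ 2 and m_ℓ ≤ -3, by ℓ: ℓ=3 → 1; ℓ=4 → 2; ℓ=5 → 3.
Orbitals: 1 + 2 + 3 = 6. Each orbital carries two spin states, so 6 × 2 = 12 states.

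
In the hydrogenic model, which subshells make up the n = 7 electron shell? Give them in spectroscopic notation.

For n = 7, l runs from 0 to 6. In spectroscopic notation l = 0,1,2,… ↔ s,p,d,f,g,h,i, so the subshells are 7s, 7p, 7d, 7f, 7g, 7h, 7i.

7s, 7p, 7d, 7f, 7g, 7h, 7i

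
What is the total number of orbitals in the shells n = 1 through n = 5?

55

Shell n has n² orbitals: 1²=1 + 2²=4 + 3²=9 + 4²=16 + 5²=25 = 55 orbitals.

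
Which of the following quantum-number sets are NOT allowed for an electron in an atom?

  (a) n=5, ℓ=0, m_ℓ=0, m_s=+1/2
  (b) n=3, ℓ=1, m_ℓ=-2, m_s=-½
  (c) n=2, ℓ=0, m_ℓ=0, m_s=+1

(b) has |m_ℓ| = 2 > ℓ = 1, violating −ℓ ≤ m_ℓ ≤ ℓ.
(c) has m_s = +1, but an electron's spin must be ±1/2.
The remaining set (a) satisfies all four rules.

(b) and (c)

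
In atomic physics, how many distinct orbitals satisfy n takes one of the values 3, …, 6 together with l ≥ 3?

Work shell by shell — for each n, count the (l, ml) pairs that satisfy l ≥ 3:
n=4 → 7; n=5 → 16; n=6 → 27.
Total orbitals: 7 + 16 + 27 = 50.

50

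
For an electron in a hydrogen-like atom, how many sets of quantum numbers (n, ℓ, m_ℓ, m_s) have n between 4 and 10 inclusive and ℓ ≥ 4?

Per-shell orbital counts meeting the constraint:
n=5 → 9; n=6 → 20; n=7 → 33; n=8 → 48; n=9 → 65; n=10 → 84.
Orbitals: 9 + 20 + 33 + 48 + 65 + 84 = 259. Including both spin states (m_s = ±1/2) gives 2 × 259 = 518 states.

518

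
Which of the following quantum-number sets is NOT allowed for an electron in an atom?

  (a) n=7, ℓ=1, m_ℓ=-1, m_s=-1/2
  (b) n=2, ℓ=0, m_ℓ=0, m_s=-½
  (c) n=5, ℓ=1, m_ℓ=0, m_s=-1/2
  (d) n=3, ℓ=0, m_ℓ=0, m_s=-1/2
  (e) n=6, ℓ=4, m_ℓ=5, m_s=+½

(e)

(e) has |m_ℓ| = 5 > ℓ = 4, violating −ℓ ≤ m_ℓ ≤ ℓ.
The remaining sets (a), (b), (c), (d) satisfy all four rules.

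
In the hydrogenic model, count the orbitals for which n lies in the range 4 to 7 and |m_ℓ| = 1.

Count contributing orbitals for each principal shell:
n=4 → 6; n=5 → 8; n=6 → 10; n=7 → 12.
Total orbitals: 6 + 8 + 10 + 12 = 36.

36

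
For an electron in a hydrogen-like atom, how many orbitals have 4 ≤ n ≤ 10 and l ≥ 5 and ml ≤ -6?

20

Count contributing orbitals for each principal shell:
n=7 → 1; n=8 → 3; n=9 → 6; n=10 → 10.
Total orbitals: 1 + 3 + 6 + 10 = 20.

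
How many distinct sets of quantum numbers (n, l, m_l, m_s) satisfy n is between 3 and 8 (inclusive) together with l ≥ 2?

350

Work shell by shell — for each n, count the (l, m_l) pairs that satisfy l ≥ 2:
n=3 → 5; n=4 → 12; n=5 → 21; n=6 → 32; n=7 → 45; n=8 → 60.
Orbitals: 5 + 12 + 21 + 32 + 45 + 60 = 175. Including both spin states (m_s = ±1/2) gives 2 × 175 = 350 states.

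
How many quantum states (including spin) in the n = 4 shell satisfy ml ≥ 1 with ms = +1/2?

The (l, ml) pairs meeting ml ≥ 1 give: l=1 → 1; l=2 → 2; l=3 → 3.
Orbitals: 1 + 2 + 3 = 6. With ms fixed to a single value there is one state per orbital, giving 6 states.

6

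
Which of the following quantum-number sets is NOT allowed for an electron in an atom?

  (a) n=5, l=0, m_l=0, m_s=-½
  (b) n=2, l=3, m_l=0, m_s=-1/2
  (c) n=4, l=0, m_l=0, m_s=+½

(b)

(b) has l = 3 ≥ n = 2, violating 0 ≤ l ≤ n−1.
The remaining sets (a), (c) satisfy all four rules.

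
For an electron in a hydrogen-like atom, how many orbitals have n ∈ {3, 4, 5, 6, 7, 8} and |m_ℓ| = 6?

Per-shell orbital counts meeting the constraint:
n=7 → 2; n=8 → 4.
Total orbitals: 2 + 4 = 6.

6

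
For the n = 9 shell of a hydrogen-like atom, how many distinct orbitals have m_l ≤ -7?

The (l, m_l) pairs meeting m_l ≤ -7 give: l=7 → 1; l=8 → 2.
Total orbitals: 1 + 2 = 3.

3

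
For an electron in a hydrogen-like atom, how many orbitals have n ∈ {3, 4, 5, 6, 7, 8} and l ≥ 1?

Per-shell orbital counts meeting the constraint:
n=3 → 8; n=4 → 15; n=5 → 24; n=6 → 35; n=7 → 48; n=8 → 63.
Total orbitals: 8 + 15 + 24 + 35 + 48 + 63 = 193.

193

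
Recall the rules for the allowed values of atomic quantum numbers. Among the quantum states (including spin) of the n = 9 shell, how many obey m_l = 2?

With n = 9 the allowed l are 0, 1, …, 8.
Contributions: l=2 → 1; l=3 → 1; l=4 → 1; l=5 → 1; l=6 → 1; l=7 → 1; l=8 → 1.
Orbitals: 1 + 1 + 1 + 1 + 1 + 1 + 1 = 7. Each orbital carries two spin states, so 7 × 2 = 14 states.

14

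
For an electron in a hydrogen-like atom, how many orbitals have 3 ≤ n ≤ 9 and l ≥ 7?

Count contributing orbitals for each principal shell:
n=8 → 15; n=9 → 32.
Total orbitals: 15 + 32 = 47.

47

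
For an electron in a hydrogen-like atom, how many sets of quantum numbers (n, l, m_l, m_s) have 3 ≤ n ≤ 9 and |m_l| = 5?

40

For each n in the range, tally the orbitals obeying |m_l| = 5:
n=6 → 2; n=7 → 4; n=8 → 6; n=9 → 8.
Orbitals: 2 + 4 + 6 + 8 = 20. Including both spin states (m_s = ±1/2) gives 2 × 20 = 40 states.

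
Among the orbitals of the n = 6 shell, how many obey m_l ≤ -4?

3

Per l-value: l=4 → 1; l=5 → 2.
Total orbitals: 1 + 2 = 3.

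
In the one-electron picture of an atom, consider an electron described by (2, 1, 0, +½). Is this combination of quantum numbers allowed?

n = 2 is a positive integer. l = 1 satisfies 0 ≤ l ≤ n−1 = 1. m_l = 0 lies in the range −l … +l (here −1 … 1). m_s = +1/2 is one of ±1/2.
All four constraints are satisfied.

Allowed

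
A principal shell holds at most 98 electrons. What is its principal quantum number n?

2n² = 98 ⇒ n² = 49 ⇒ n = 7.

n = 7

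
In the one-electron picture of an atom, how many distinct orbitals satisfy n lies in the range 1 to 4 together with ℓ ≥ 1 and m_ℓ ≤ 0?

16

Treat each shell separately and count matching orbitals:
n=2 → 2; n=3 → 5; n=4 → 9.
Total orbitals: 2 + 5 + 9 = 16.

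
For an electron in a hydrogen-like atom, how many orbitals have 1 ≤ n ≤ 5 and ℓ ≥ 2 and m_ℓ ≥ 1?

For each n in the range, tally the orbitals obeying ℓ ≥ 2 and m_ℓ ≥ 1:
n=3 → 2; n=4 → 5; n=5 → 9.
Total orbitals: 2 + 5 + 9 = 16.

16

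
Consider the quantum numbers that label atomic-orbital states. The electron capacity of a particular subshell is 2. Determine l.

l = 0 (s)

2(2l+1) = 2 ⇒ 2l+1 = 1 ⇒ l = 0.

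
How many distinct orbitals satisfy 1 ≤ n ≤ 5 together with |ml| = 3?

Work shell by shell — for each n, count the (l, ml) pairs that satisfy |ml| = 3:
n=4 → 2; n=5 → 4.
Total orbitals: 2 + 4 = 6.

6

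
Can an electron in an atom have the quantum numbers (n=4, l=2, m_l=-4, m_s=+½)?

The magnetic quantum number must satisfy −l ≤ m_l ≤ l. With l = 2, m_l can only be -2, -1, 0, 1, 2, so m_l = -4 is forbidden.

Invalid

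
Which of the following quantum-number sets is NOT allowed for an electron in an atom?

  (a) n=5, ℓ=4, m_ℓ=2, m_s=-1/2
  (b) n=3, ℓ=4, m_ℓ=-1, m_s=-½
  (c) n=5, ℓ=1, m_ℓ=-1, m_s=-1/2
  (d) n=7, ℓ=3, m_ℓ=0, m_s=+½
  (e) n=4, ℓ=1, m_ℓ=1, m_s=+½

(b) has ℓ = 4 ≥ n = 3, violating 0 ≤ ℓ ≤ n−1.
The remaining sets (a), (c), (d), (e) satisfy all four rules.

(b)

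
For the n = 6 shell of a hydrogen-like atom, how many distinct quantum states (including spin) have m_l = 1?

10

With n = 6 the allowed l are 0, 1, …, 5.
The (l, m_l) pairs meeting m_l = 1 give: l=1 → 1; l=2 → 1; l=3 → 1; l=4 → 1; l=5 → 1.
Orbitals: 1 + 1 + 1 + 1 + 1 = 5. Each orbital carries two spin states, so 5 × 2 = 10 states.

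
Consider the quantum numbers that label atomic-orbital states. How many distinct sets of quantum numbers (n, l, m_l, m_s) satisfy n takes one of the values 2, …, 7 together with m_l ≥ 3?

Work shell by shell — for each n, count the (l, m_l) pairs that satisfy m_l ≥ 3:
n=4 → 1; n=5 → 3; n=6 → 6; n=7 → 10.
Orbitals: 1 + 3 + 6 + 10 = 20. Including both spin states (m_s = ±1/2) gives 2 × 20 = 40 states.

40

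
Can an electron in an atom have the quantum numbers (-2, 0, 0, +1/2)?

The principal quantum number must be a positive integer (n ≥ 1), but here n = -2.

Invalid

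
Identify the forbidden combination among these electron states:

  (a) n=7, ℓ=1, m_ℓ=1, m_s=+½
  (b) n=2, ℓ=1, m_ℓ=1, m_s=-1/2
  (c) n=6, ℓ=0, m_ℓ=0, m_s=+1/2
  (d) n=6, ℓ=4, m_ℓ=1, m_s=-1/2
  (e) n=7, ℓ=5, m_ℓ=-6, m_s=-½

(e)

(e) has |m_ℓ| = 6 > ℓ = 5, violating −ℓ ≤ m_ℓ ≤ ℓ.
The remaining sets (a), (b), (c), (d) satisfy all four rules.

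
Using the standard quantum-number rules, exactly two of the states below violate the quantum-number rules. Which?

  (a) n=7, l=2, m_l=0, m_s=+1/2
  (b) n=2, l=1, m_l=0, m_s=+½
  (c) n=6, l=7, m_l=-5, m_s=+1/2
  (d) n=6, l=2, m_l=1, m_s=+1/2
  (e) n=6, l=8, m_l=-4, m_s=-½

(c) has l = 7 ≥ n = 6, violating 0 ≤ l ≤ n−1.
(e) has l = 8 ≥ n = 6, violating 0 ≤ l ≤ n−1.
The remaining sets (a), (b), (d) satisfy all four rules.

(c) and (e)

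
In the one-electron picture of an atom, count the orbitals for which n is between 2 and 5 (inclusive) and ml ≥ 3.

4

Go shell by shell, enumerating (l, ml) with ml ≥ 3:
n=4 → 1; n=5 → 3.
Total orbitals: 1 + 3 = 4.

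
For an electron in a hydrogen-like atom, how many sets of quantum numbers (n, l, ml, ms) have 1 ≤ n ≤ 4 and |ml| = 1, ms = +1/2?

12

Go shell by shell, enumerating (l, ml) with |ml| = 1:
n=2 → 2; n=3 → 4; n=4 → 6.
Orbitals: 2 + 4 + 6 = 12. With ms fixed to +1/2 there is one state per orbital, so 12 states.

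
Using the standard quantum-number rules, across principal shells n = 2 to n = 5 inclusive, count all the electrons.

108

Shell n has n² orbitals: 2²=4 + 3²=9 + 4²=16 + 5²=25 = 54 orbitals.
Two spin states per orbital: 2 × 54 = 108 electrons.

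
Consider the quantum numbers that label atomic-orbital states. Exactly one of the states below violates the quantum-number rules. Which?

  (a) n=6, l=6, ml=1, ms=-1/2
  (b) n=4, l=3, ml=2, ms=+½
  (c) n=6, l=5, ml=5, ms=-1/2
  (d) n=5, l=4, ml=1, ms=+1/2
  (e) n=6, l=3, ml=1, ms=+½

(a)

(a) has l = 6 ≥ n = 6, violating 0 ≤ l ≤ n−1.
The remaining sets (b), (c), (d), (e) satisfy all four rules.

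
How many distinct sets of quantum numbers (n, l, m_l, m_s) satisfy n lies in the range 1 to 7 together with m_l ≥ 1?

112

Count contributing orbitals for each principal shell:
n=2 → 1; n=3 → 3; n=4 → 6; n=5 → 10; n=6 → 15; n=7 → 21.
Orbitals: 1 + 3 + 6 + 10 + 15 + 21 = 56. Including both spin states (m_s = ±1/2) gives 2 × 56 = 112 states.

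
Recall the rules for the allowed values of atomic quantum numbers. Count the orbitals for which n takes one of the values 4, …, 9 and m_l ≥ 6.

10

Go shell by shell, enumerating (l, m_l) with m_l ≥ 6:
n=7 → 1; n=8 → 3; n=9 → 6.
Total orbitals: 1 + 3 + 6 = 10.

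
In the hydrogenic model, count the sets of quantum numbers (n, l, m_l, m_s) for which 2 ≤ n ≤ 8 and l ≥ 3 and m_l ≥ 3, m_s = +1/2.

35

Go shell by shell, enumerating (l, m_l) with l ≥ 3 and m_l ≥ 3:
n=4 → 1; n=5 → 3; n=6 → 6; n=7 → 10; n=8 → 15.
Orbitals: 1 + 3 + 6 + 10 + 15 = 35. With m_s fixed to +1/2 there is one state per orbital, so 35 states.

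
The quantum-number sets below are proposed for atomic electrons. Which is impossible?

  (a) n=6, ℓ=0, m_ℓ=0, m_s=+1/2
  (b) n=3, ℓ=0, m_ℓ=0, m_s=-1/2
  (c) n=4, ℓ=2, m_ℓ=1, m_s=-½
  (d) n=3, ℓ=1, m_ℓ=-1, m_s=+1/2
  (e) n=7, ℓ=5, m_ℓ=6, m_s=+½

(e)

(e) has |m_ℓ| = 6 > ℓ = 5, violating −ℓ ≤ m_ℓ ≤ ℓ.
The remaining sets (a), (b), (c), (d) satisfy all four rules.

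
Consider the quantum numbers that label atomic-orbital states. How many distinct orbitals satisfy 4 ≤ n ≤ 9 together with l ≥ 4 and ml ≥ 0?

Count contributing orbitals for each principal shell:
n=5 → 5; n=6 → 11; n=7 → 18; n=8 → 26; n=9 → 35.
Total orbitals: 5 + 11 + 18 + 26 + 35 = 95.

95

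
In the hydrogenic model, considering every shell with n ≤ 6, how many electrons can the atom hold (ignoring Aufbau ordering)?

Total orbitals = 1² + 2² + 3² + 4² + 5² + 6² = 91. Doubling for spin gives 182 electrons.

182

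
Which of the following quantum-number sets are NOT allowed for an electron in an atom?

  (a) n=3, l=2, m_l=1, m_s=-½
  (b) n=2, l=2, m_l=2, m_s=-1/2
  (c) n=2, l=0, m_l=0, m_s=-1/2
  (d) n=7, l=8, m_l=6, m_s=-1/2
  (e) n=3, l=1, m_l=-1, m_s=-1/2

(b) and (d)

(b) has l = 2 ≥ n = 2, violating 0 ≤ l ≤ n−1.
(d) has l = 8 ≥ n = 7, violating 0 ≤ l ≤ n−1.
The remaining sets (a), (c), (e) satisfy all four rules.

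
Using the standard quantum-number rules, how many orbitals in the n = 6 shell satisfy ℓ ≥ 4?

20

The (ℓ, m_ℓ) pairs meeting ℓ ≥ 4 give: ℓ=4 → 9; ℓ=5 → 11.
Total orbitals: 9 + 11 = 20.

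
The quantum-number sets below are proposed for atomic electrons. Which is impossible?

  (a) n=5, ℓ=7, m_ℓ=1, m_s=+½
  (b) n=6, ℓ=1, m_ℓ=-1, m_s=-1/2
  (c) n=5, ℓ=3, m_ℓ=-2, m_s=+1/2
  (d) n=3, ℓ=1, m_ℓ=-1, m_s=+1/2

(a)

(a) has ℓ = 7 ≥ n = 5, violating 0 ≤ ℓ ≤ n−1.
The remaining sets (b), (c), (d) satisfy all four rules.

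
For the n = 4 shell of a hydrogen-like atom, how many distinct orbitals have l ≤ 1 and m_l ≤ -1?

Contributions: l=1 → 1.
Total orbitals: 1.

1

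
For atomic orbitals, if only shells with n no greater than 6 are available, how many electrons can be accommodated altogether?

182

Total orbitals = 1² + 2² + 3² + 4² + 5² + 6² = 91. Doubling for spin gives 182 electrons.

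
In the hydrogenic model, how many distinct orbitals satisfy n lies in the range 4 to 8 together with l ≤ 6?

175

Per-shell orbital counts meeting the constraint:
n=4 → 16; n=5 → 25; n=6 → 36; n=7 → 49; n=8 → 49.
Total orbitals: 16 + 25 + 36 + 49 + 49 = 175.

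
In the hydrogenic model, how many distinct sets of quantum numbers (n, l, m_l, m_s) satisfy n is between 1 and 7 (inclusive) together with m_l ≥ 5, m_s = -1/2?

Work shell by shell — for each n, count the (l, m_l) pairs that satisfy m_l ≥ 5:
n=6 → 1; n=7 → 3.
Orbitals: 1 + 3 = 4. With m_s fixed to -1/2 there is one state per orbital, so 4 states.

4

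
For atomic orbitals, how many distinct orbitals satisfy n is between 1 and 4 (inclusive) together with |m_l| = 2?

For each n in the range, tally the orbitals obeying |m_l| = 2:
n=3 → 2; n=4 → 4.
Total orbitals: 2 + 4 = 6.

6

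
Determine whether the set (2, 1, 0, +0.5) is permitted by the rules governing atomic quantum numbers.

n = 2 is a positive integer. l = 1 satisfies 0 ≤ l ≤ n−1 = 1. ml = 0 lies in the range −l … +l (here −1 … 1). ms = +1/2 is one of ±1/2.
All four constraints are satisfied.

Allowed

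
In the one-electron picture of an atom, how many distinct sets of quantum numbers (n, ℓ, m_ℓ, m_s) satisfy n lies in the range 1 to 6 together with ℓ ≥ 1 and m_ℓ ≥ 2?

Count contributing orbitals for each principal shell:
n=3 → 1; n=4 → 3; n=5 → 6; n=6 → 10.
Orbitals: 1 + 3 + 6 + 10 = 20. Including both spin states (m_s = ±1/2) gives 2 × 20 = 40 states.

40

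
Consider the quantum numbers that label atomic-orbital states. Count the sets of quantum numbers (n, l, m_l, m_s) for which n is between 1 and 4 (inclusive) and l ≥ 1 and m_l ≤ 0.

32

For each n in the range, tally the orbitals obeying l ≥ 1 and m_l ≤ 0:
n=2 → 2; n=3 → 5; n=4 → 9.
Orbitals: 2 + 5 + 9 = 16. Including both spin states (m_s = ±1/2) gives 2 × 16 = 32 states.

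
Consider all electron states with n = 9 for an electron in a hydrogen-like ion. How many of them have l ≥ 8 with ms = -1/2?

17

For n = 9, l ranges over 0 … 8.
Contributions: l=8 → 17.
Orbitals: 17. With ms fixed to a single value there is one state per orbital, giving 17 states.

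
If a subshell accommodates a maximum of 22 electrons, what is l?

2(2l+1) = 22 ⇒ 2l+1 = 11 ⇒ l = 5.

l = 5 (h)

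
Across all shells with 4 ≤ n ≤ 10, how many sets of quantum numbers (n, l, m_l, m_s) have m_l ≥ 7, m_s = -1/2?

For each n in the range, tally the orbitals obeying m_l ≥ 7:
n=8 → 1; n=9 → 3; n=10 → 6.
Orbitals: 1 + 3 + 6 = 10. With m_s fixed to -1/2 there is one state per orbital, so 10 states.

10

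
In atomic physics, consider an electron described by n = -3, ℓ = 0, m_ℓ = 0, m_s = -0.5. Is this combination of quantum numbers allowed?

The principal quantum number must be a positive integer (n ≥ 1), but here n = -3.

Not allowed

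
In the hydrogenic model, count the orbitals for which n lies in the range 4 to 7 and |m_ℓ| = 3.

20

Work shell by shell — for each n, count the (ℓ, m_ℓ) pairs that satisfy |m_ℓ| = 3:
n=4 → 2; n=5 → 4; n=6 → 6; n=7 → 8.
Total orbitals: 2 + 4 + 6 + 8 = 20.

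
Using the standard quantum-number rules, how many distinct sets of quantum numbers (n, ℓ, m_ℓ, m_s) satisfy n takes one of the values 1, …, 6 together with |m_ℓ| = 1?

Go shell by shell, enumerating (ℓ, m_ℓ) with |m_ℓ| = 1:
n=2 → 2; n=3 → 4; n=4 → 6; n=5 → 8; n=6 → 10.
Orbitals: 2 + 4 + 6 + 8 + 10 = 30. Including both spin states (m_s = ±1/2) gives 2 × 30 = 60 states.

60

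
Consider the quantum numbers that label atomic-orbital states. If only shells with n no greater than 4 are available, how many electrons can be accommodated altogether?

60

Total orbitals = 1² + 2² + 3² + 4² = 30. Doubling for spin gives 60 electrons.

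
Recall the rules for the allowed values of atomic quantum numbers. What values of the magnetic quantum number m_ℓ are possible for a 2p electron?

-1, 0, 1

The 2p subshell has ℓ = 1, and m_ℓ takes every integer from −ℓ to +ℓ. With ℓ = 1 that gives the 3 values -1, 0, 1.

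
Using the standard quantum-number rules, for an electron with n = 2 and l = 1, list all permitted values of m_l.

m_l takes every integer from −l to +l. With l = 1 that gives the 3 values -1, 0, 1.

-1, 0, 1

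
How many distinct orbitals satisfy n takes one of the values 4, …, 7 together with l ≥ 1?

For each n in the range, tally the orbitals obeying l ≥ 1:
n=4 → 15; n=5 → 24; n=6 → 35; n=7 → 48.
Total orbitals: 15 + 24 + 35 + 48 = 122.

122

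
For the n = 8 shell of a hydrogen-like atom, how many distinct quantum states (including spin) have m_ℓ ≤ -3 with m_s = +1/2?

With n = 8 the allowed ℓ are 0, 1, …, 7.
Per ℓ-value: ℓ=3 → 1; ℓ=4 → 2; ℓ=5 → 3; ℓ=6 → 4; ℓ=7 → 5.
Orbitals: 1 + 2 + 3 + 4 + 5 = 15. With m_s fixed to a single value there is one state per orbital, giving 15 states.

15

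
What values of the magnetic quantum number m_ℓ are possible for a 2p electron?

-1, 0, 1

The 2p subshell has ℓ = 1, and m_ℓ takes every integer from −ℓ to +ℓ. With ℓ = 1 that gives the 3 values -1, 0, 1.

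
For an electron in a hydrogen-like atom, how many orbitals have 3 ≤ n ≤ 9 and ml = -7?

3

Count contributing orbitals for each principal shell:
n=8 → 1; n=9 → 2.
Total orbitals: 1 + 2 = 3.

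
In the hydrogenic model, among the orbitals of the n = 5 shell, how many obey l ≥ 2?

With n = 5 the allowed l are 0, 1, …, 4.
Orbitals with l ≥ 2, by l: l=2 → 5; l=3 → 7; l=4 → 9.
Total orbitals: 5 + 7 + 9 = 21.

21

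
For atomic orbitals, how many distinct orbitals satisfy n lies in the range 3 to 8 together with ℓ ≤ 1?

For each n in the range, tally the orbitals obeying ℓ ≤ 1:
n=3 → 4; n=4 → 4; n=5 → 4; n=6 → 4; n=7 → 4; n=8 → 4.
Total orbitals: 4 + 4 + 4 + 4 + 4 + 4 = 24.

24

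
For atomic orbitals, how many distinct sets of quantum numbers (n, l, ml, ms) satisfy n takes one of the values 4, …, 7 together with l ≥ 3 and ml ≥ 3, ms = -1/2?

20

Work shell by shell — for each n, count the (l, ml) pairs that satisfy l ≥ 3 and ml ≥ 3:
n=4 → 1; n=5 → 3; n=6 → 6; n=7 → 10.
Orbitals: 1 + 3 + 6 + 10 = 20. With ms fixed to -1/2 there is one state per orbital, so 20 states.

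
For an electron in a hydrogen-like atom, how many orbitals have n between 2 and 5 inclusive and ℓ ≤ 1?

16

Treat each shell separately and count matching orbitals:
n=2 → 4; n=3 → 4; n=4 → 4; n=5 → 4.
Total orbitals: 4 + 4 + 4 + 4 = 16.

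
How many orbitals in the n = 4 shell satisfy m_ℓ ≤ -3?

Contributions: ℓ=3 → 1.
Total orbitals: 1.

1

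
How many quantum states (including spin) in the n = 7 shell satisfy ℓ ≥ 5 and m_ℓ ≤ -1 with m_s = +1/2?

11

With n = 7 the allowed ℓ are 0, 1, …, 6.
Per ℓ-value: ℓ=5 → 5; ℓ=6 → 6.
Orbitals: 5 + 6 = 11. With m_s fixed to a single value there is one state per orbital, giving 11 states.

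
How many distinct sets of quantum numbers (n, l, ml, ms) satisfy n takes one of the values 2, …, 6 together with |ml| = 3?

Work shell by shell — for each n, count the (l, ml) pairs that satisfy |ml| = 3:
n=4 → 2; n=5 → 4; n=6 → 6.
Orbitals: 2 + 4 + 6 = 12. Including both spin states (ms = ±1/2) gives 2 × 12 = 24 states.

24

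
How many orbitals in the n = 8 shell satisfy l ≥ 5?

39

Go through l = 0, …, 7 (the values permitted for n = 8).
Per l-value: l=5 → 11; l=6 → 13; l=7 → 15.
Total orbitals: 11 + 13 + 15 = 39.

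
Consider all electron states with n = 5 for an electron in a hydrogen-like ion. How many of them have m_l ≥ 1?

For n = 5, l ranges over 0 … 4.
Orbitals with m_l ≥ 1, by l: l=1 → 1; l=2 → 2; l=3 → 3; l=4 → 4.
Orbitals: 1 + 2 + 3 + 4 = 10. Each orbital carries two spin states, so 10 × 2 = 20 states.

20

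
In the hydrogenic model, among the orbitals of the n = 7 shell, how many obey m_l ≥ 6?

For n = 7, l ranges over 0 … 6.
Orbitals with m_l ≥ 6, by l: l=6 → 1.
Total orbitals: 1.

1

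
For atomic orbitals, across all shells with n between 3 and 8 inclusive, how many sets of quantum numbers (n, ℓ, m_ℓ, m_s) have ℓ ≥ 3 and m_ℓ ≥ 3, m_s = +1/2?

Go shell by shell, enumerating (ℓ, m_ℓ) with ℓ ≥ 3 and m_ℓ ≥ 3:
n=4 → 1; n=5 → 3; n=6 → 6; n=7 → 10; n=8 → 15.
Orbitals: 1 + 3 + 6 + 10 + 15 = 35. With m_s fixed to +1/2 there is one state per orbital, so 35 states.

35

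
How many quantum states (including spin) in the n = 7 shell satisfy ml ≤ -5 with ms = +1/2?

3

The (l, ml) pairs meeting ml ≤ -5 give: l=5 → 1; l=6 → 2.
Orbitals: 1 + 2 = 3. With ms fixed to a single value there is one state per orbital, giving 3 states.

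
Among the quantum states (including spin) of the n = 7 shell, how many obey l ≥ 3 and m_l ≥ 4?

12

With n = 7 the allowed l are 0, 1, …, 6.
Orbitals with l ≥ 3 and m_l ≥ 4, by l: l=4 → 1; l=5 → 2; l=6 → 3.
Orbitals: 1 + 2 + 3 = 6. Each orbital carries two spin states, so 6 × 2 = 12 states.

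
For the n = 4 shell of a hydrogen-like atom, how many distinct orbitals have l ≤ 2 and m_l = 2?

The n = 4 shell has l = 0 through 3; check each.
Contributions: l=2 → 1.
Total orbitals: 1.

1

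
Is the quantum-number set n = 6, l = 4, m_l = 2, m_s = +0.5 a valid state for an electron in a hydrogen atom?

Yes

n = 6 is a positive integer. l = 4 satisfies 0 ≤ l ≤ n−1 = 5. m_l = 2 lies in the range −l … +l (here −4 … 4). m_s = +1/2 is one of ±1/2.
All four constraints are satisfied.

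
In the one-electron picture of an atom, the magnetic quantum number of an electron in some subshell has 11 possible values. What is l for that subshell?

l = 5 (h)

m_l ranges over 2l+1 integers, so 2l+1 = 11 ⇒ l = 5.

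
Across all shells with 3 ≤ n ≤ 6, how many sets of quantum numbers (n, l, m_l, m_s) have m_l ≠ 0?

Work shell by shell — for each n, count the (l, m_l) pairs that satisfy m_l ≠ 0:
n=3 → 6; n=4 → 12; n=5 → 20; n=6 → 30.
Orbitals: 6 + 12 + 20 + 30 = 68. Including both spin states (m_s = ±1/2) gives 2 × 68 = 136 states.

136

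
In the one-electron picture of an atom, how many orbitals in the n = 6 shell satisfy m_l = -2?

4

For n = 6, l ranges over 0 … 5.
Orbitals with m_l = -2, by l: l=2 → 1; l=3 → 1; l=4 → 1; l=5 → 1.
Total orbitals: 1 + 1 + 1 + 1 = 4.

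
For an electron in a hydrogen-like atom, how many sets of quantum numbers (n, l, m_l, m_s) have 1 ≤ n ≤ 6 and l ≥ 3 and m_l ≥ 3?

Per-shell orbital counts meeting the constraint:
n=4 → 1; n=5 → 3; n=6 → 6.
Orbitals: 1 + 3 + 6 = 10. Including both spin states (m_s = ±1/2) gives 2 × 10 = 20 states.

20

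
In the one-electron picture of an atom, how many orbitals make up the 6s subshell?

A subshell has 2l+1 orbitals; with l = 0, that's 1.

1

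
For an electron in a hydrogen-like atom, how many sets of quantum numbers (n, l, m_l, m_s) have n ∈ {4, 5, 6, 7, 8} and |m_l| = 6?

12

Per-shell orbital counts meeting the constraint:
n=7 → 2; n=8 → 4.
Orbitals: 2 + 4 = 6. Including both spin states (m_s = ±1/2) gives 2 × 6 = 12 states.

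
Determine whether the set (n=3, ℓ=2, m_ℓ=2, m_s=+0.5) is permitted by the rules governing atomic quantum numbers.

n = 3 is a positive integer. ℓ = 2 satisfies 0 ≤ ℓ ≤ n−1 = 2. m_ℓ = 2 lies in the range −ℓ … +ℓ (here −2 … 2). m_s = +1/2 is one of ±1/2.
All four constraints are satisfied.

Yes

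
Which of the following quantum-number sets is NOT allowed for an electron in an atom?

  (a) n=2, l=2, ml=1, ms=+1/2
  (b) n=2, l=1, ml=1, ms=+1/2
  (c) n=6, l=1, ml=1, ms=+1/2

(a)

(a) has l = 2 ≥ n = 2, violating 0 ≤ l ≤ n−1.
The remaining sets (b), (c) satisfy all four rules.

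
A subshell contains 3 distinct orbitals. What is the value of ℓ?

2ℓ+1 = 3 gives ℓ = 1.

ℓ = 1 (p)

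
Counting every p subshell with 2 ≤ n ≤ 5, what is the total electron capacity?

24

A p subshell (l = 1) exists for every n ≥ 2, so shells n = 2, 3, 4, 5 each contribute one — 4 subshells.
Since each p subshell holds 2(2·1+1) = 6 electrons, the total is 4 × 6 = 24.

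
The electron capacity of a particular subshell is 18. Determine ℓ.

ℓ = 4

2(2ℓ+1) = 18 ⇒ 2ℓ+1 = 9 ⇒ ℓ = 4.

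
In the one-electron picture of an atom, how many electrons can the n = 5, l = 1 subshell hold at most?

A subshell with l = 1 has 2l+1 = 3 orbitals, each holding 2 electrons (spin ±1/2), so 3 × 2 = 6.

6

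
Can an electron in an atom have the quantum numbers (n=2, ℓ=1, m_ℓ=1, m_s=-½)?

n = 2 is a positive integer. ℓ = 1 satisfies 0 ≤ ℓ ≤ n−1 = 1. m_ℓ = 1 lies in the range −ℓ … +ℓ (here −1 … 1). m_s = -1/2 is one of ±1/2.
All four constraints are satisfied.

Valid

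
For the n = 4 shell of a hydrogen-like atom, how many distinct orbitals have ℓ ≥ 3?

7

Contributions: ℓ=3 → 7.
Total orbitals: 7.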